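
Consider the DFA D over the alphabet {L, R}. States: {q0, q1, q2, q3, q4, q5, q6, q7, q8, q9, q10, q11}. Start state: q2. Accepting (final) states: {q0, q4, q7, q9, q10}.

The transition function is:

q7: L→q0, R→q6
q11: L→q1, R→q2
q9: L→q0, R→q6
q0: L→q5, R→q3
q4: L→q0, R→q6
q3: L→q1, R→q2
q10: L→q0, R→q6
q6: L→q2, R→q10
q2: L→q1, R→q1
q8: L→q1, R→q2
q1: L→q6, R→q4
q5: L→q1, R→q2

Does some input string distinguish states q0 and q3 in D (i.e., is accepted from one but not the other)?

Yes

States {q7,q8,q9,q11} cannot be reached from the start state, so discard them.
Initial partition by acceptance: {q0,q4,q10} | {q1,q2,q3,q5,q6}.
Refine {q0,q4,q10} on symbol L: members go to different blocks, giving {q4,q10} and {q0}.
On input R, block {q1,q2,q3,q5,q6} splits into {q2,q3,q5} and {q1,q6}.
On input R, block {q2,q3,q5} splits into {q3,q5} and {q2}.
Split {q1,q6} by δ(·,L) → {q1} and {q6}.
Stable partition: {q4,q10} | {q3,q5} | {q0} | {q1} | {q2} | {q6} — 6 equivalence classes.
q0 and q3 end up in different blocks, so they are distinguishable. For instance, the string 'ε' is accepted from only q0.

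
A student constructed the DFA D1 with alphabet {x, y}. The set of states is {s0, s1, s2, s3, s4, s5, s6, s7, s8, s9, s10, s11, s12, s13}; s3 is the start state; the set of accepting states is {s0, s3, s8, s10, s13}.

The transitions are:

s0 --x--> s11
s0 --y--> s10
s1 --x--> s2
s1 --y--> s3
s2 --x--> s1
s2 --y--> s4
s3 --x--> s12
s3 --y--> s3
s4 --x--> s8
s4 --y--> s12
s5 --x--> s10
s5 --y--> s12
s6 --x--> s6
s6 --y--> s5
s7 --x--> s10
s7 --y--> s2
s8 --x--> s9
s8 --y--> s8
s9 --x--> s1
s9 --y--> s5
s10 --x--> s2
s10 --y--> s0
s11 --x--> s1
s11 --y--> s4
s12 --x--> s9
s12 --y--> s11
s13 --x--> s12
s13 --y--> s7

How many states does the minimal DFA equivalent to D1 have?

States {s6,s7,s13} cannot be reached from the start state, so discard them.
P0 = {s0,s3,s8,s10} | {s1,s2,s4,s5,s9,s11,s12}.
On input x, block {s1,s2,s4,s5,s9,s11,s12} splits into {s1,s2,s9,s11,s12} and {s4,s5}.
Refine {s1,s2,s9,s11,s12} on symbol y: members go to different blocks, giving {s2,s9,s11} and {s1} and {s12}.
Refine {s0,s3,s8,s10} on symbol x: members go to different blocks, giving {s0,s8,s10} and {s3}.
Stable partition: {s0,s8,s10} | {s2,s9,s11} | {s4,s5} | {s1} | {s12} | {s3} — 6 equivalence classes.

6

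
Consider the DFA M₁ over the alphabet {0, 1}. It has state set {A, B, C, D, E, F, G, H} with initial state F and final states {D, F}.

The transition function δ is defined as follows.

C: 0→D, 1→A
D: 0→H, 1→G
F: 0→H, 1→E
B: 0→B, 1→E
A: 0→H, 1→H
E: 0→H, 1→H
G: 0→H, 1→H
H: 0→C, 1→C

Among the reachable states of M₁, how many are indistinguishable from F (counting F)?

2

States {B} cannot be reached from the start state, so discard them.
P0 = {D,F} | {A,C,E,G,H}.
Split {A,C,E,G,H} by δ(·,0) → {A,E,G,H} and {C}.
Split {A,E,G,H} by δ(·,0) → {A,E,G} and {H}.
The partition is now stable with 4 blocks: {D,F} | {A,E,G} | {C} | {H}.
The equivalence class containing F is {D,F}, of size 2.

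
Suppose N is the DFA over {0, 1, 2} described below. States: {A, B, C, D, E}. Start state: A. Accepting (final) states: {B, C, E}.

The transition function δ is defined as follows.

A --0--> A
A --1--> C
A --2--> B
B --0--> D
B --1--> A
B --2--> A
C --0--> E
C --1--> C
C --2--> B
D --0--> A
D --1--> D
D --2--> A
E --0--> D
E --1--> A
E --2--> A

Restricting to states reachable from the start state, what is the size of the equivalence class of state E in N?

2

All states are reachable from the start state.
Initial partition by acceptance: {B,C,E} | {A,D}.
On input 0, block {B,C,E} splits into {B,E} and {C}.
On input 1, block {A,D} splits into {A} and {D}.
No further refinement is possible. Final partition (4 blocks): {B,E} | {A} | {C} | {D}.
The equivalence class containing E is {B,E}, of size 2.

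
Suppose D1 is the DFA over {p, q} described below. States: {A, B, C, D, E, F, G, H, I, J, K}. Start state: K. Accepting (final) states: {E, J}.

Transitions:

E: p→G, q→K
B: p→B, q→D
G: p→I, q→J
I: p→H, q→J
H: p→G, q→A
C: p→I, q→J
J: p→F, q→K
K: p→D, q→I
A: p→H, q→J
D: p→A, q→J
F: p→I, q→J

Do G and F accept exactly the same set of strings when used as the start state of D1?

Yes

First remove the unreachable states {B,C,E}; 8 states remain.
Start with accepting vs non-accepting: {J} | {A,D,F,G,H,I,K}.
Split {A,D,F,G,H,I,K} by δ(·,q) → {A,D,F,G,I} and {H,K}.
On input p, block {A,D,F,G,I} splits into {D,F,G} and {A,I}.
No further refinement is possible. Final partition (4 blocks): {J} | {D,F,G} | {H,K} | {A,I}.
G and F lie in the same block of the stable partition, so they are equivalent — no string distinguishes them.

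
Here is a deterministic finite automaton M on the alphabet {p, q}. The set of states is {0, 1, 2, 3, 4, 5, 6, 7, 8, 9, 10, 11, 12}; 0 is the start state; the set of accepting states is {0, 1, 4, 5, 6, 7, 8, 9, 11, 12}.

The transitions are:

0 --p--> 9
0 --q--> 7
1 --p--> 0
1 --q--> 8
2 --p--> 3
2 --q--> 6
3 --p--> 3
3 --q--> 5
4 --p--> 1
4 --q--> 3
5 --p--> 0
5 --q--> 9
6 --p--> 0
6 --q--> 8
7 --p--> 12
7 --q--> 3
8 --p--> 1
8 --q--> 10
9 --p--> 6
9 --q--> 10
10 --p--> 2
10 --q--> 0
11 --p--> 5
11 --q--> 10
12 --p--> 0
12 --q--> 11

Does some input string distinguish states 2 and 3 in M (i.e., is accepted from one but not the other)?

No

Reachable states from the start: {0,1,2,3,5,6,7,8,9,10,11,12}. Unreachable: {4} — drop them.
Start with accepting vs non-accepting: {0,1,5,6,7,8,9,11,12} | {2,3,10}.
Split {0,1,5,6,7,8,9,11,12} by δ(·,q) → {0,1,5,6,12} and {7,8,9,11}.
On input p, block {0,1,5,6,12} splits into {1,5,6,12} and {0}.
Refine {2,3,10} on symbol q: members go to different blocks, giving {2,3} and {10}.
Split {7,8,9,11} by δ(·,q) → {8,9,11} and {7}.
The partition is now stable with 6 blocks: {1,5,6,12} | {2,3} | {8,9,11} | {0} | {10} | {7}.
2 and 3 lie in the same block of the stable partition, so they are equivalent — no string distinguishes them.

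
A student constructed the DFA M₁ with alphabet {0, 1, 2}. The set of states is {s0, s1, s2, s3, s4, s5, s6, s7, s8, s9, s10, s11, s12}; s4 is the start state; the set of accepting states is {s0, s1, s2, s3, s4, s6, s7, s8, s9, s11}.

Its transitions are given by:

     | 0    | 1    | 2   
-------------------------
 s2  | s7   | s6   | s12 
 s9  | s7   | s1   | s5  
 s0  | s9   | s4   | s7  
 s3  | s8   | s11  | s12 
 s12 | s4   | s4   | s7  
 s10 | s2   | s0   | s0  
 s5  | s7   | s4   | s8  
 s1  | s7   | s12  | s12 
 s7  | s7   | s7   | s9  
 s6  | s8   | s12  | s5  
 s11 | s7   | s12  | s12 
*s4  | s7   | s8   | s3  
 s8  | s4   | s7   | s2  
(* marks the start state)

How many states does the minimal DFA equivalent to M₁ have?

4

States {s0,s10} cannot be reached from the start state, so discard them.
Start with accepting vs non-accepting: {s1,s2,s3,s4,s6,s7,s8,s9,s11} | {s5,s12}.
Refine {s1,s2,s3,s4,s6,s7,s8,s9,s11} on symbol 1: members go to different blocks, giving {s2,s3,s4,s7,s8,s9} and {s1,s6,s11}.
Split {s2,s3,s4,s7,s8,s9} by δ(·,1) → {s2,s3,s9} and {s4,s7,s8}.
No further refinement is possible. Final partition (4 blocks): {s2,s3,s9} | {s5,s12} | {s1,s6,s11} | {s4,s7,s8}.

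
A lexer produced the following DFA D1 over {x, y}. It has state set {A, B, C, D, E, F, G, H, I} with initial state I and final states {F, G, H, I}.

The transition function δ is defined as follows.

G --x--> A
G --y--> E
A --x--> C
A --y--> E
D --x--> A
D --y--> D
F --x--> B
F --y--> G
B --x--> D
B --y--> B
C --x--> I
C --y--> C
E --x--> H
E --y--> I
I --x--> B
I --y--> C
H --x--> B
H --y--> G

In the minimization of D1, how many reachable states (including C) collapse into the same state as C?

First remove the unreachable states {F}; 8 states remain.
Initial partition by acceptance: {G,H,I} | {A,B,C,D,E}.
Split {G,H,I} by δ(·,y) → {G,I} and {H}.
On input x, block {A,B,C,D,E} splits into {A,B,D} and {C} and {E}.
On input y, block {G,I} splits into {G} and {I}.
Split {A,B,D} by δ(·,x) → {B,D} and {A}.
Refine {B,D} on symbol x: members go to different blocks, giving {B} and {D}.
Stable partition: {G} | {B} | {H} | {C} | {E} | {I} | {A} | {D} — 8 equivalence classes.
The equivalence class containing C is {C}, of size 1.

1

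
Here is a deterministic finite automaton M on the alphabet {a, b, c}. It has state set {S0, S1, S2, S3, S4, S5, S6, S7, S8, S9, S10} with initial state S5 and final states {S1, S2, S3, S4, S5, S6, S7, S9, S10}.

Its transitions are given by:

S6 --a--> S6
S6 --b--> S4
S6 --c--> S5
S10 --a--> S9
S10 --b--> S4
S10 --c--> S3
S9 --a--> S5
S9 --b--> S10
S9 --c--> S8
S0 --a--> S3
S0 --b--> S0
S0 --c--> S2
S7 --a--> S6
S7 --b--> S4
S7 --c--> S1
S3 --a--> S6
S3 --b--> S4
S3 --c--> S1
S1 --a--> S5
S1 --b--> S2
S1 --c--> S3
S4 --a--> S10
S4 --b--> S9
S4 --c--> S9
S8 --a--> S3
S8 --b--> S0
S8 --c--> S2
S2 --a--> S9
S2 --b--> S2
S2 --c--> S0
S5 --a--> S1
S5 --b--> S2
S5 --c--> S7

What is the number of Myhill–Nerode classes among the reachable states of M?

Initial partition by acceptance: {S1,S2,S3,S4,S5,S6,S7,S9,S10} | {S0,S8}.
Split {S1,S2,S3,S4,S5,S6,S7,S9,S10} by δ(·,c) → {S1,S3,S4,S5,S6,S7,S10} and {S2,S9}.
On input a, block {S1,S3,S4,S5,S6,S7,S10} splits into {S1,S3,S4,S5,S6,S7} and {S10}.
On input a, block {S1,S3,S4,S5,S6,S7} splits into {S1,S3,S5,S6,S7} and {S4}.
Split {S1,S3,S5,S6,S7} by δ(·,b) → {S3,S6,S7} and {S1,S5}.
On input a, block {S2,S9} splits into {S2} and {S9}.
The partition is now stable with 7 blocks: {S3,S6,S7} | {S0,S8} | {S2} | {S10} | {S4} | {S1,S5} | {S9}.

7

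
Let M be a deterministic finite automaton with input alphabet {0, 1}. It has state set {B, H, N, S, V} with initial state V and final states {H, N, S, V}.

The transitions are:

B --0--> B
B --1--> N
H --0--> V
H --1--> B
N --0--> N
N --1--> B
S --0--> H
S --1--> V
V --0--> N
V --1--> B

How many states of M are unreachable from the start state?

2

No path from V leads to H, S; the other 3 states are all reachable.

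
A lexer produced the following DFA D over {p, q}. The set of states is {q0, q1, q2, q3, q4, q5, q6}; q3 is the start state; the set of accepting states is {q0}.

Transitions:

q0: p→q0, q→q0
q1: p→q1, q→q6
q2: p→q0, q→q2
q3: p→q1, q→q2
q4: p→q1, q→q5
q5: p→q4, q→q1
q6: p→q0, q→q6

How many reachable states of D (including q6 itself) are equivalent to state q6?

Reachable states from the start: {q0,q1,q2,q3,q6}. Unreachable: {q4,q5} — drop them.
P0 = {q0} | {q1,q2,q3,q6}.
Refine {q1,q2,q3,q6} on symbol p: members go to different blocks, giving {q1,q3} and {q2,q6}.
No further refinement is possible. Final partition (3 blocks): {q0} | {q1,q3} | {q2,q6}.
State q6 belongs to the block {q2,q6}, which has 2 states.

2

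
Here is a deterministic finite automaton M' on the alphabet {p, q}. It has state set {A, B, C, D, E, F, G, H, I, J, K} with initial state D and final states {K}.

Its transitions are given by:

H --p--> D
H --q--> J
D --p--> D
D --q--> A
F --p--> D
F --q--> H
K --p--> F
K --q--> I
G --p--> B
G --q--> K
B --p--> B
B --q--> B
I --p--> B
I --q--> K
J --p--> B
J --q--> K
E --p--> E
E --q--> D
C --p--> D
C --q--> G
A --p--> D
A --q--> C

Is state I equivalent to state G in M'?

States {E} cannot be reached from the start state, so discard them.
P0 = {K} | {A,B,C,D,F,G,H,I,J}.
On input q, block {A,B,C,D,F,G,H,I,J} splits into {A,B,C,D,F,H} and {G,I,J}.
Refine {A,B,C,D,F,H} on symbol q: members go to different blocks, giving {A,B,D,F} and {C,H}.
Split {A,B,D,F} by δ(·,q) → {A,F} and {B,D}.
Refine {B,D} on symbol q: members go to different blocks, giving {B} and {D}.
Stable partition: {K} | {A,F} | {G,I,J} | {C,H} | {B} | {D} — 6 equivalence classes.
I and G lie in the same block of the stable partition, so they are equivalent — no string distinguishes them.

Yes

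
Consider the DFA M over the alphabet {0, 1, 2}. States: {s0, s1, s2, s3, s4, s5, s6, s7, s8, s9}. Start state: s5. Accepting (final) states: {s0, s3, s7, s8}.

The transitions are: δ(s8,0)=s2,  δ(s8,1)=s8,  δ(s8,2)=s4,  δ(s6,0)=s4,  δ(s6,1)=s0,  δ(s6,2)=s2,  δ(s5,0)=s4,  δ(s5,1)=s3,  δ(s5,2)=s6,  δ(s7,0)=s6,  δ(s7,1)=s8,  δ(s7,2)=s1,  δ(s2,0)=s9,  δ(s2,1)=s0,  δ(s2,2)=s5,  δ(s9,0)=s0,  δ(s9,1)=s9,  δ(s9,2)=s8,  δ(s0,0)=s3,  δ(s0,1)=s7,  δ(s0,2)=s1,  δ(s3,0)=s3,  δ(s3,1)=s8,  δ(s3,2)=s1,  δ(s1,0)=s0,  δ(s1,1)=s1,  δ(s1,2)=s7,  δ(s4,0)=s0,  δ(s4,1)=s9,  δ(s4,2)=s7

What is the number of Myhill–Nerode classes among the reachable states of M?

Initial partition by acceptance: {s0,s3,s7,s8} | {s1,s2,s4,s5,s6,s9}.
On input 0, block {s0,s3,s7,s8} splits into {s0,s3} and {s7,s8}.
Split {s1,s2,s4,s5,s6,s9} by δ(·,0) → {s1,s4,s9} and {s2,s5,s6}.
The partition is now stable with 4 blocks: {s0,s3} | {s1,s4,s9} | {s7,s8} | {s2,s5,s6}.

4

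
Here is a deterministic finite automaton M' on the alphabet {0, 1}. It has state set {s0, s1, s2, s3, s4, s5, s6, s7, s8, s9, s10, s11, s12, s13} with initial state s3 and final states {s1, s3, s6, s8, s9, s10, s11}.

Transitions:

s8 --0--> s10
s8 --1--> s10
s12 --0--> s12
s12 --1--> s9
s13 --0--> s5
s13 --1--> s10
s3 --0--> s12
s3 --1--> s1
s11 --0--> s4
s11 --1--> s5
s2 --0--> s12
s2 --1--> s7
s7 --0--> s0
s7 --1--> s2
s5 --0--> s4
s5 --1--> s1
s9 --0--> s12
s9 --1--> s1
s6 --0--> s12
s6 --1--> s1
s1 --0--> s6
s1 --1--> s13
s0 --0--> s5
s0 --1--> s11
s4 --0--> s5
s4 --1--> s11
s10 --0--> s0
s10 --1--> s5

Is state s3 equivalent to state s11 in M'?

First remove the unreachable states {s2,s7,s8}; 11 states remain.
P0 = {s1,s3,s6,s9,s10,s11} | {s0,s4,s5,s12,s13}.
On input 0, block {s1,s3,s6,s9,s10,s11} splits into {s3,s6,s9,s10,s11} and {s1}.
Refine {s3,s6,s9,s10,s11} on symbol 1: members go to different blocks, giving {s3,s6,s9} and {s10,s11}.
Split {s0,s4,s5,s12,s13} by δ(·,1) → {s0,s4,s13} and {s5} and {s12}.
No further refinement is possible. Final partition (6 blocks): {s3,s6,s9} | {s0,s4,s13} | {s1} | {s10,s11} | {s5} | {s12}.
s3 and s11 end up in different blocks, so they are distinguishable. For instance, the string '1' is accepted from only s3.

No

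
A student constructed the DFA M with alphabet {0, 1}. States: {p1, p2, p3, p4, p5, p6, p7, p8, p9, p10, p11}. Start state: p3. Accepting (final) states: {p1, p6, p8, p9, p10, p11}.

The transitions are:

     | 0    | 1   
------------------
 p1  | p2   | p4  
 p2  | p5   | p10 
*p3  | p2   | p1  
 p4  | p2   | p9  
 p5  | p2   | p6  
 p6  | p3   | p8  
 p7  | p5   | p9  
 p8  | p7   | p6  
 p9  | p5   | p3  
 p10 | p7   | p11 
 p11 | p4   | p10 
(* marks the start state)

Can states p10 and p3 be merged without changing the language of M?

No

Start with accepting vs non-accepting: {p1,p6,p8,p9,p10,p11} | {p2,p3,p4,p5,p7}.
Split {p1,p6,p8,p9,p10,p11} by δ(·,1) → {p6,p8,p10,p11} and {p1,p9}.
Split {p2,p3,p4,p5,p7} by δ(·,1) → {p3,p4,p7} and {p2,p5}.
The partition is now stable with 4 blocks: {p6,p8,p10,p11} | {p3,p4,p7} | {p1,p9} | {p2,p5}.
p10 and p3 end up in different blocks, so they are distinguishable. For instance, the string 'ε' is accepted from only p10.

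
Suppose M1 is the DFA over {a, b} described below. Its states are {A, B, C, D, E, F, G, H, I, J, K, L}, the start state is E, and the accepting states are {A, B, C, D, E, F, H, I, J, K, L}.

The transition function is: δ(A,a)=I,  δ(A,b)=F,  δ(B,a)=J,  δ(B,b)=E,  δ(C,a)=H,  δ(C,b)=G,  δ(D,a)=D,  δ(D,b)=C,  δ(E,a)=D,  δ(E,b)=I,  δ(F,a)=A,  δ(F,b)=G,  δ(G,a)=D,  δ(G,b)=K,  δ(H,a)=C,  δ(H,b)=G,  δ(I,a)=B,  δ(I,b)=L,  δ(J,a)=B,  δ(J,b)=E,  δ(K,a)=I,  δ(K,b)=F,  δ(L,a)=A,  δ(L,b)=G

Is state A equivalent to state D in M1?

All states are reachable from the start state.
Start with accepting vs non-accepting: {A,B,C,D,E,F,H,I,J,K,L} | {G}.
Split {A,B,C,D,E,F,H,I,J,K,L} by δ(·,b) → {A,B,D,E,I,J,K} and {C,F,H,L}.
Split {A,B,D,E,I,J,K} by δ(·,b) → {A,D,I,K} and {B,E,J}.
Refine {A,D,I,K} on symbol a: members go to different blocks, giving {A,D,K} and {I}.
On input a, block {A,D,K} splits into {A,K} and {D}.
Refine {C,F,H,L} on symbol a: members go to different blocks, giving {C,H} and {F,L}.
Refine {B,E,J} on symbol a: members go to different blocks, giving {B,J} and {E}.
The partition is now stable with 8 blocks: {A,K} | {G} | {C,H} | {B,J} | {I} | {D} | {F,L} | {E}.
A and D end up in different blocks, so they are distinguishable. For instance, the string 'bab' is accepted from only A.

No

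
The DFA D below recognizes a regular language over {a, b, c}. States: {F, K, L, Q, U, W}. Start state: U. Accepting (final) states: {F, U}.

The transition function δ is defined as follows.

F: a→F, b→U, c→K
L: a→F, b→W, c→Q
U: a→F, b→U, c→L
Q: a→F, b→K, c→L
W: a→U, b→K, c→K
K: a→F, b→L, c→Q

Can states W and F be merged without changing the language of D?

No

Every state is reachable, so we keep all 6.
Start with accepting vs non-accepting: {F,U} | {K,L,Q,W}.
The partition is now stable with 2 blocks: {F,U} | {K,L,Q,W}.
W and F end up in different blocks, so they are distinguishable. For instance, the string 'ε' is accepted from only F.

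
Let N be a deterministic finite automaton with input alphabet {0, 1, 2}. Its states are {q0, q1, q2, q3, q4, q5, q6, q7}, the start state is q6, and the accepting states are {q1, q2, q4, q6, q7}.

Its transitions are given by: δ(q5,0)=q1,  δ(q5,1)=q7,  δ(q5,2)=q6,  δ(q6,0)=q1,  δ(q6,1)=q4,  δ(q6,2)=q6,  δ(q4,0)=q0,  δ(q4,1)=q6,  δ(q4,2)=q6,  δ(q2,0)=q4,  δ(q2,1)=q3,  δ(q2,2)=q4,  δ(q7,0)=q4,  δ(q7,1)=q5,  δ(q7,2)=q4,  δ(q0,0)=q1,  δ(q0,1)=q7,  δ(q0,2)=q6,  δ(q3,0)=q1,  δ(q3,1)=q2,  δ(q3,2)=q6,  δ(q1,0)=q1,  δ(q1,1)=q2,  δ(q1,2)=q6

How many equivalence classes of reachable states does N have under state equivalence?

5

Start with accepting vs non-accepting: {q1,q2,q4,q6,q7} | {q0,q3,q5}.
Split {q1,q2,q4,q6,q7} by δ(·,0) → {q1,q2,q6,q7} and {q4}.
Split {q1,q2,q6,q7} by δ(·,0) → {q1,q6} and {q2,q7}.
Refine {q1,q6} on symbol 1: members go to different blocks, giving {q1} and {q6}.
Stable partition: {q1} | {q0,q3,q5} | {q4} | {q2,q7} | {q6} — 5 equivalence classes.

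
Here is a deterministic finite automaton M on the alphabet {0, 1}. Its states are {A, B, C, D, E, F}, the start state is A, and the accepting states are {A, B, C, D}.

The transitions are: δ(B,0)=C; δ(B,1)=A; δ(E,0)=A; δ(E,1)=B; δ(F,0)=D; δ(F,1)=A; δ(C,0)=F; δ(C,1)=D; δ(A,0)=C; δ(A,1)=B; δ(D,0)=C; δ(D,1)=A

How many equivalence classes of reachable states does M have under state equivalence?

3

States {E} cannot be reached from the start state, so discard them.
Start with accepting vs non-accepting: {A,B,C,D} | {F}.
Split {A,B,C,D} by δ(·,0) → {A,B,D} and {C}.
No further refinement is possible. Final partition (3 blocks): {A,B,D} | {F} | {C}.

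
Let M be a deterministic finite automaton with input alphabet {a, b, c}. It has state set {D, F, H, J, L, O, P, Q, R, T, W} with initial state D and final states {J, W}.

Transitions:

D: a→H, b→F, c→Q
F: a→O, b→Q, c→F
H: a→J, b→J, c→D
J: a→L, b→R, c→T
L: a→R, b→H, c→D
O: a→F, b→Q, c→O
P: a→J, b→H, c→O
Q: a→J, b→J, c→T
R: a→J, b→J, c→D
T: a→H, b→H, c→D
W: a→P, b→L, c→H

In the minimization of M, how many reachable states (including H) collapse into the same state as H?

States {P,W} cannot be reached from the start state, so discard them.
Start with accepting vs non-accepting: {J} | {D,F,H,L,O,Q,R,T}.
Split {D,F,H,L,O,Q,R,T} by δ(·,a) → {D,F,L,O,T} and {H,Q,R}.
Split {D,F,L,O,T} by δ(·,a) → {D,L,T} and {F,O}.
On input b, block {D,L,T} splits into {L,T} and {D}.
On input c, block {H,Q,R} splits into {H,R} and {Q}.
Stable partition: {J} | {L,T} | {H,R} | {F,O} | {D} | {Q} — 6 equivalence classes.
State H belongs to the block {H,R}, which has 2 states.

2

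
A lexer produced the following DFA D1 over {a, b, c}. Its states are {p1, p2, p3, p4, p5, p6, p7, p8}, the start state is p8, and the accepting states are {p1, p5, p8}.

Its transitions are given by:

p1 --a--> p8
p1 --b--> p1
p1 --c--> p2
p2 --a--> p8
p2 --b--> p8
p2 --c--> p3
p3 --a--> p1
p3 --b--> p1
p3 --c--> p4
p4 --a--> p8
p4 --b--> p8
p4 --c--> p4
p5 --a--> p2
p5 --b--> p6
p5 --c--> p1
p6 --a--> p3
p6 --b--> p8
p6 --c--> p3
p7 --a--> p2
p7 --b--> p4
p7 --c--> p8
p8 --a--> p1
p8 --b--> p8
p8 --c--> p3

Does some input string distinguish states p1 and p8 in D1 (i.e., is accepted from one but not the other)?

First remove the unreachable states {p5,p6,p7}; 5 states remain.
Start with accepting vs non-accepting: {p1,p8} | {p2,p3,p4}.
Stable partition: {p1,p8} | {p2,p3,p4} — 2 equivalence classes.
p1 and p8 lie in the same block of the stable partition, so they are equivalent — no string distinguishes them.

No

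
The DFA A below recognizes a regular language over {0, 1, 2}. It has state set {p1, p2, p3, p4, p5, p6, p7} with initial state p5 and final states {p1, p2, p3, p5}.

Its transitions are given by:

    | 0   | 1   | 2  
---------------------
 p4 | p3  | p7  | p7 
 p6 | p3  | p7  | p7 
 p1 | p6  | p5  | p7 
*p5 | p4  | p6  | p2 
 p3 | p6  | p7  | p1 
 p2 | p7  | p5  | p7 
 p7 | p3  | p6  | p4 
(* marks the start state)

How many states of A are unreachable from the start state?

Exploring from p5, all states are eventually visited, so none are unreachable.

0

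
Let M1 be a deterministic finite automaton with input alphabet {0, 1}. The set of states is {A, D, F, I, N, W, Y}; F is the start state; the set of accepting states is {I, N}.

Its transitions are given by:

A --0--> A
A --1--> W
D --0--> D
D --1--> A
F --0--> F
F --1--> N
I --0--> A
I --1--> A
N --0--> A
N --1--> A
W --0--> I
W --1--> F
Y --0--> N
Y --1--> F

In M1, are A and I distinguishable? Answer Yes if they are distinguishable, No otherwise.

States {D,Y} cannot be reached from the start state, so discard them.
P0 = {I,N} | {A,F,W}.
Refine {A,F,W} on symbol 0: members go to different blocks, giving {A,F} and {W}.
Split {A,F} by δ(·,1) → {A} and {F}.
Stable partition: {I,N} | {A} | {W} | {F} — 4 equivalence classes.
A and I end up in different blocks, so they are distinguishable. For instance, the string 'ε' is accepted from only I.

Yes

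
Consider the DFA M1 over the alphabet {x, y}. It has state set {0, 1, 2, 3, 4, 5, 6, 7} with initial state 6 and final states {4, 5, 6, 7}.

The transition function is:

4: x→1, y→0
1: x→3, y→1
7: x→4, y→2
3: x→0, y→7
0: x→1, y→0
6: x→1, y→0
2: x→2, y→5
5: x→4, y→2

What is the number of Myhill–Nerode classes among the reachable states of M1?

6

P0 = {4,5,6,7} | {0,1,2,3}.
Split {4,5,6,7} by δ(·,x) → {4,6} and {5,7}.
Split {0,1,2,3} by δ(·,y) → {0,1} and {2,3}.
Split {0,1} by δ(·,x) → {0} and {1}.
Split {2,3} by δ(·,x) → {2} and {3}.
No further refinement is possible. Final partition (6 blocks): {4,6} | {0} | {5,7} | {2} | {1} | {3}.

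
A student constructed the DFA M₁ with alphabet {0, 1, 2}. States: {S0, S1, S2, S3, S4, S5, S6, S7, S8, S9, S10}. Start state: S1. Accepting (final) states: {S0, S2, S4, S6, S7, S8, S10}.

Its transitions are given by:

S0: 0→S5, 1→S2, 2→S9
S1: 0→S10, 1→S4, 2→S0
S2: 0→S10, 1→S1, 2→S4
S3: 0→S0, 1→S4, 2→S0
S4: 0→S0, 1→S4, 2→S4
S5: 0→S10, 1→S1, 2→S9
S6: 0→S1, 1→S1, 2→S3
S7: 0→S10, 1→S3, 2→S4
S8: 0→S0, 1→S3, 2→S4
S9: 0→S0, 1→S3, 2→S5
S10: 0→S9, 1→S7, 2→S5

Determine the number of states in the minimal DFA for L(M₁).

5

Reachable states from the start: {S0,S1,S2,S3,S4,S5,S7,S9,S10}. Unreachable: {S6,S8} — drop them.
P0 = {S0,S2,S4,S7,S10} | {S1,S3,S5,S9}.
Refine {S0,S2,S4,S7,S10} on symbol 0: members go to different blocks, giving {S2,S4,S7} and {S0,S10}.
Refine {S2,S4,S7} on symbol 1: members go to different blocks, giving {S2,S7} and {S4}.
On input 1, block {S1,S3,S5,S9} splits into {S1,S3} and {S5,S9}.
No further refinement is possible. Final partition (5 blocks): {S2,S7} | {S1,S3} | {S0,S10} | {S4} | {S5,S9}.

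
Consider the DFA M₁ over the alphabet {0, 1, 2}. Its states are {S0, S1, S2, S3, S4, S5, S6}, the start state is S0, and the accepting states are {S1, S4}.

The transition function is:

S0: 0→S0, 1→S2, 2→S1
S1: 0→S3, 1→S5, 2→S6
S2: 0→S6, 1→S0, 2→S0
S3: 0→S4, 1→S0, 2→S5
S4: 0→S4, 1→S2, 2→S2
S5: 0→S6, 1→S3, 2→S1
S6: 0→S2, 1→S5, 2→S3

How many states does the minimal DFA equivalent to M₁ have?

7

Start with accepting vs non-accepting: {S1,S4} | {S0,S2,S3,S5,S6}.
Split {S1,S4} by δ(·,0) → {S1} and {S4}.
Split {S0,S2,S3,S5,S6} by δ(·,0) → {S0,S2,S5,S6} and {S3}.
Refine {S0,S2,S5,S6} on symbol 1: members go to different blocks, giving {S0,S2,S6} and {S5}.
Split {S0,S2,S6} by δ(·,1) → {S0,S2} and {S6}.
Split {S0,S2} by δ(·,0) → {S0} and {S2}.
No further refinement is possible. Final partition (7 blocks): {S1} | {S0} | {S4} | {S3} | {S5} | {S6} | {S2}.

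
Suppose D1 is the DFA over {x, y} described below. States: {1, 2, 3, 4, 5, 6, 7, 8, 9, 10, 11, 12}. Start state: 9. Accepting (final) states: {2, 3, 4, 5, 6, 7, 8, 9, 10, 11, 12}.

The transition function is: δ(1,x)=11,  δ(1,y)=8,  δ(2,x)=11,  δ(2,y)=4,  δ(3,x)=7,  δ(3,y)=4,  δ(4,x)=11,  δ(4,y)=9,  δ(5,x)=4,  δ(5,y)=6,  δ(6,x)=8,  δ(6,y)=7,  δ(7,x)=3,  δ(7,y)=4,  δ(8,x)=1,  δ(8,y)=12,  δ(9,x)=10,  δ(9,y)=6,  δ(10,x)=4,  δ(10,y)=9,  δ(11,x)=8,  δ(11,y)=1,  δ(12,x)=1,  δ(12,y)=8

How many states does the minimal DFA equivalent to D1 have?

8

Reachable states from the start: {1,3,4,6,7,8,9,10,11,12}. Unreachable: {2,5} — drop them.
P0 = {3,4,6,7,8,9,10,11,12} | {1}.
Refine {3,4,6,7,8,9,10,11,12} on symbol x: members go to different blocks, giving {3,4,6,7,9,10,11} and {8,12}.
Refine {3,4,6,7,9,10,11} on symbol x: members go to different blocks, giving {3,4,7,9,10} and {6,11}.
Refine {3,4,7,9,10} on symbol x: members go to different blocks, giving {3,7,9,10} and {4}.
On input x, block {3,7,9,10} splits into {3,7,9} and {10}.
Refine {3,7,9} on symbol x: members go to different blocks, giving {3,7} and {9}.
Split {6,11} by δ(·,y) → {6} and {11}.
The partition is now stable with 8 blocks: {3,7} | {1} | {8,12} | {6} | {4} | {10} | {9} | {11}.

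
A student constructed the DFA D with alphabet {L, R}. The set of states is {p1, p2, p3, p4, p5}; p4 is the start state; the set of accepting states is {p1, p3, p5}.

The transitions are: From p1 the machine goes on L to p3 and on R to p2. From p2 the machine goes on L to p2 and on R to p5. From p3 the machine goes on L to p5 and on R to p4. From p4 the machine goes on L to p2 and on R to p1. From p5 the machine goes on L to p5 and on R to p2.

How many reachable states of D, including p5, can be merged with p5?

3

Every state is reachable, so we keep all 5.
Start with accepting vs non-accepting: {p1,p3,p5} | {p2,p4}.
Stable partition: {p1,p3,p5} | {p2,p4} — 2 equivalence classes.
The equivalence class containing p5 is {p1,p3,p5}, of size 3.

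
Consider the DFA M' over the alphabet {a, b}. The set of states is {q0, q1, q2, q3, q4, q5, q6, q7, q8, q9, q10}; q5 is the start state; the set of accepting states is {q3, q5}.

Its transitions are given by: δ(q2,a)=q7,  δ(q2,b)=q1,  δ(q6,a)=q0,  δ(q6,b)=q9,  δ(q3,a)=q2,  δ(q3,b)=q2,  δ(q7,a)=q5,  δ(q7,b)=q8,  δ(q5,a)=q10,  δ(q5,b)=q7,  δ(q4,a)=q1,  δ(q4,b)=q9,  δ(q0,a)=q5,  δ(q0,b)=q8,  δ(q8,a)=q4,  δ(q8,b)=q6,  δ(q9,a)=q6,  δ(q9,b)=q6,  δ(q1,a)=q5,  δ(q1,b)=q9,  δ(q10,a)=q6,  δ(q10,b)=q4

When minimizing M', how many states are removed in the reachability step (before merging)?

BFS from q5 reaches {q0, q1, q4, q5, q6, q7, q8, q9, q10}; the 2 state(s) q2, q3 are never visited.

2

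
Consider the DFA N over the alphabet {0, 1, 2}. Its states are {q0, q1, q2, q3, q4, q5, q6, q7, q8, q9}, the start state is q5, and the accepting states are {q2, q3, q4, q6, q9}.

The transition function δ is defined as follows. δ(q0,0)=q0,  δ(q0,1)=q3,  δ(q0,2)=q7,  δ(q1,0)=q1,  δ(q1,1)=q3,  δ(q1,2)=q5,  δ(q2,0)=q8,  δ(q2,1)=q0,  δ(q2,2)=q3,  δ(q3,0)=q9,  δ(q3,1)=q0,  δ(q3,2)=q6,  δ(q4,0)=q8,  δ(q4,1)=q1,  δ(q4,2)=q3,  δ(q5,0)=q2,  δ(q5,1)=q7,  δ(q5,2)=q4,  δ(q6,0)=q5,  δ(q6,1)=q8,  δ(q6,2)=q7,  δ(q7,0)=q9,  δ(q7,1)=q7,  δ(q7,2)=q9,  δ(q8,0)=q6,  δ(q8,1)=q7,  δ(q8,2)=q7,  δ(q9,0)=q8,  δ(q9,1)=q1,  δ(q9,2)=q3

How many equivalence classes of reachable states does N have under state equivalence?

6

Every state is reachable, so we keep all 10.
Start with accepting vs non-accepting: {q2,q3,q4,q6,q9} | {q0,q1,q5,q7,q8}.
Split {q2,q3,q4,q6,q9} by δ(·,0) → {q2,q4,q6,q9} and {q3}.
Refine {q2,q4,q6,q9} on symbol 2: members go to different blocks, giving {q2,q4,q9} and {q6}.
On input 0, block {q0,q1,q5,q7,q8} splits into {q0,q1} and {q5,q7} and {q8}.
No further refinement is possible. Final partition (6 blocks): {q2,q4,q9} | {q0,q1} | {q3} | {q6} | {q5,q7} | {q8}.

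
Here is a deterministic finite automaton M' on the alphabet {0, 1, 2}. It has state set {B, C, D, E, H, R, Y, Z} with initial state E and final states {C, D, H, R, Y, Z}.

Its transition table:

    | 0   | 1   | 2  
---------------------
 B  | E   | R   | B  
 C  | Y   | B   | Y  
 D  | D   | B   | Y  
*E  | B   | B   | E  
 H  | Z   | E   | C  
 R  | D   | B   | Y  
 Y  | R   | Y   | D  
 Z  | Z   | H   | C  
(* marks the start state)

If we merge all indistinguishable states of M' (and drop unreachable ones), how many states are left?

Reachable states from the start: {B,D,E,R,Y}. Unreachable: {C,H,Z} — drop them.
Initial partition by acceptance: {D,R,Y} | {B,E}.
Refine {D,R,Y} on symbol 1: members go to different blocks, giving {D,R} and {Y}.
Split {B,E} by δ(·,1) → {B} and {E}.
No further refinement is possible. Final partition (4 blocks): {D,R} | {B} | {Y} | {E}.

4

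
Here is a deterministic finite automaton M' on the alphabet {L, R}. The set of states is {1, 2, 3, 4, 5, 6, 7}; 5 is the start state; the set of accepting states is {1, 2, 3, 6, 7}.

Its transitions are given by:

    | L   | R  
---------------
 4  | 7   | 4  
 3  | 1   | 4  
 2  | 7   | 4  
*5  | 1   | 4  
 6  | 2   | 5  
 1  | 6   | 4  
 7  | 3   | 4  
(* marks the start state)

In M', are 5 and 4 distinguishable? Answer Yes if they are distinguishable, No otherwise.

No

All states are reachable from the start state.
Initial partition by acceptance: {1,2,3,6,7} | {4,5}.
Stable partition: {1,2,3,6,7} | {4,5} — 2 equivalence classes.
5 and 4 lie in the same block of the stable partition, so they are equivalent — no string distinguishes them.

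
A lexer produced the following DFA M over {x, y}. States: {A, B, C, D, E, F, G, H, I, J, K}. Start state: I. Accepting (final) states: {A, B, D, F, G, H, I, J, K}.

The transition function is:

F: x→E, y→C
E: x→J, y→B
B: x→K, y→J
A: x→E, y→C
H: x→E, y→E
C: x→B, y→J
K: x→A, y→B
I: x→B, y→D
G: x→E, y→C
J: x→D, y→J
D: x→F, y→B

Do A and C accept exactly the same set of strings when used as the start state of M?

No

First remove the unreachable states {G,H}; 9 states remain.
P0 = {A,B,D,F,I,J,K} | {C,E}.
On input x, block {A,B,D,F,I,J,K} splits into {B,D,I,J,K} and {A,F}.
Split {B,D,I,J,K} by δ(·,x) → {B,I,J} and {D,K}.
On input x, block {B,I,J} splits into {B,J} and {I}.
The partition is now stable with 5 blocks: {B,J} | {C,E} | {A,F} | {D,K} | {I}.
A and C end up in different blocks, so they are distinguishable. For instance, the string 'ε' is accepted from only A.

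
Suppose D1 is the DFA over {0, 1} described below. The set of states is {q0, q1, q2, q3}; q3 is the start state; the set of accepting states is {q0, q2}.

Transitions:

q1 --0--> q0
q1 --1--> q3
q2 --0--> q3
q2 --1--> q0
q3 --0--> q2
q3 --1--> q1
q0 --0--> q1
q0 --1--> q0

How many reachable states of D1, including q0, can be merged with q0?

Initial partition by acceptance: {q0,q2} | {q1,q3}.
Stable partition: {q0,q2} | {q1,q3} — 2 equivalence classes.
State q0 belongs to the block {q0,q2}, which has 2 states.

2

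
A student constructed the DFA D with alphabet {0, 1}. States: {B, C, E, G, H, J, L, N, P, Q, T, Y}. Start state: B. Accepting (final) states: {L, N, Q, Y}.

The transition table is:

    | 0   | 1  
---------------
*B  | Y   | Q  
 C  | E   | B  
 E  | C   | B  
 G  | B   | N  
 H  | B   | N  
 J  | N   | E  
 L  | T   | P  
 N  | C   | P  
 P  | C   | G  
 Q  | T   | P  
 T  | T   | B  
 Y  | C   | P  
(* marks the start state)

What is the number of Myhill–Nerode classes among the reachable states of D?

States {H,J,L} cannot be reached from the start state, so discard them.
P0 = {N,Q,Y} | {B,C,E,G,P,T}.
Split {B,C,E,G,P,T} by δ(·,0) → {C,E,G,P,T} and {B}.
On input 0, block {C,E,G,P,T} splits into {C,E,P,T} and {G}.
Refine {C,E,P,T} on symbol 1: members go to different blocks, giving {C,E,T} and {P}.
No further refinement is possible. Final partition (5 blocks): {N,Q,Y} | {C,E,T} | {B} | {G} | {P}.

5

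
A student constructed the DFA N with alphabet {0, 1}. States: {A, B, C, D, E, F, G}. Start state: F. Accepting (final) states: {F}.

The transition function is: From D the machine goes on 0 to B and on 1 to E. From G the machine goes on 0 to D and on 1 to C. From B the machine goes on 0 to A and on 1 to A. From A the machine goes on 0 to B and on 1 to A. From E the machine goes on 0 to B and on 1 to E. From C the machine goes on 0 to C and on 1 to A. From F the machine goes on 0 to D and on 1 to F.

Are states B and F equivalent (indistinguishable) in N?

No

Reachable states from the start: {A,B,D,E,F}. Unreachable: {C,G} — drop them.
Start with accepting vs non-accepting: {F} | {A,B,D,E}.
No further refinement is possible. Final partition (2 blocks): {F} | {A,B,D,E}.
B and F end up in different blocks, so they are distinguishable. For instance, the string 'ε' is accepted from only F.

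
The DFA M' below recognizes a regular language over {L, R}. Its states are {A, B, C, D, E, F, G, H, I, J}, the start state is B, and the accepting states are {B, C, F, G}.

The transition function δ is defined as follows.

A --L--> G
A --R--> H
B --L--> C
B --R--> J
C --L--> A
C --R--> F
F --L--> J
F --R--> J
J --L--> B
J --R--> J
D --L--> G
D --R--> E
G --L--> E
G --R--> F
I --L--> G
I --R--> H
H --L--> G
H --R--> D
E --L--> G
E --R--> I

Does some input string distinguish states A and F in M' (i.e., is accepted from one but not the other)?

Yes

Initial partition by acceptance: {B,C,F,G} | {A,D,E,H,I,J}.
Split {B,C,F,G} by δ(·,L) → {C,F,G} and {B}.
Refine {C,F,G} on symbol R: members go to different blocks, giving {C,G} and {F}.
On input L, block {A,D,E,H,I,J} splits into {A,D,E,H,I} and {J}.
The partition is now stable with 5 blocks: {C,G} | {A,D,E,H,I} | {B} | {F} | {J}.
A and F end up in different blocks, so they are distinguishable. For instance, the string 'ε' is accepted from only F.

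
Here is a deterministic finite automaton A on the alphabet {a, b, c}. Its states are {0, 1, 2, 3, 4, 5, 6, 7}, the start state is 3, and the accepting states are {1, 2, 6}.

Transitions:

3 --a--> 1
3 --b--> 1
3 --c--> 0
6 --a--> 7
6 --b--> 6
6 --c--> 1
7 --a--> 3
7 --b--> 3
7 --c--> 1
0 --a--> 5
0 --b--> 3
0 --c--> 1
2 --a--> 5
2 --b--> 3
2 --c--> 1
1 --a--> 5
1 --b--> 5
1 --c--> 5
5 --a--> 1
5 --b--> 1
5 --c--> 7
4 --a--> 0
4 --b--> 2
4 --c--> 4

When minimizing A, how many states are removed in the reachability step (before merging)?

3

No path from 3 leads to 2, 4, 6; the other 5 states are all reachable.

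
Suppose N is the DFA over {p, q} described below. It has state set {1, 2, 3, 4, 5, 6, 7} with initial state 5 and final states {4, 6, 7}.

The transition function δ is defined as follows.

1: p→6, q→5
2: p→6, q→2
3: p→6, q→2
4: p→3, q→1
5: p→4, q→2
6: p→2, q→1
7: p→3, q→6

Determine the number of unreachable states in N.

1

Starting at 5 and following transitions, the reachable set is {1, 2, 3, 4, 5, 6}. That leaves 7 unreachable — 1 in total.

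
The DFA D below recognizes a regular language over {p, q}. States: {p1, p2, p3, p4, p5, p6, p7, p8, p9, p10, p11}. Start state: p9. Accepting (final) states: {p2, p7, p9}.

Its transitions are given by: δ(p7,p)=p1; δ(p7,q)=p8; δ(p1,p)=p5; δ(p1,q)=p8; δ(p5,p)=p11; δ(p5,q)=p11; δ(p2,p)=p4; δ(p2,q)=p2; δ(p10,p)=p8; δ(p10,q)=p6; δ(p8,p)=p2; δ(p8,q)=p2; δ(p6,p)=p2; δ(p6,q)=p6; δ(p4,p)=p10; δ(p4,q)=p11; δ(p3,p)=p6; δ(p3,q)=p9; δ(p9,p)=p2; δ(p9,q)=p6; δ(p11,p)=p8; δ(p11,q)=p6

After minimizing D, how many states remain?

States {p1,p3,p5,p7} cannot be reached from the start state, so discard them.
P0 = {p2,p9} | {p4,p6,p8,p10,p11}.
On input p, block {p2,p9} splits into {p2} and {p9}.
On input p, block {p4,p6,p8,p10,p11} splits into {p4,p10,p11} and {p6,p8}.
Split {p4,p10,p11} by δ(·,p) → {p10,p11} and {p4}.
On input q, block {p6,p8} splits into {p6} and {p8}.
Stable partition: {p2} | {p10,p11} | {p9} | {p6} | {p4} | {p8} — 6 equivalence classes.

6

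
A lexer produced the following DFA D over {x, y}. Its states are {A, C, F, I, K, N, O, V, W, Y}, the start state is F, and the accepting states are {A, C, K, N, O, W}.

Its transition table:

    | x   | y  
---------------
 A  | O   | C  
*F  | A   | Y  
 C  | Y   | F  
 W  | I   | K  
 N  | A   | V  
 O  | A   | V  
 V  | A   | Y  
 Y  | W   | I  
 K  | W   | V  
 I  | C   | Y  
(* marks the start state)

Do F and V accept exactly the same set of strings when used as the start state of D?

Yes

Reachable states from the start: {A,C,F,I,K,O,V,W,Y}. Unreachable: {N} — drop them.
Initial partition by acceptance: {A,C,K,O,W} | {F,I,V,Y}.
Refine {A,C,K,O,W} on symbol x: members go to different blocks, giving {A,K,O} and {C,W}.
On input x, block {A,K,O} splits into {A,O} and {K}.
On input y, block {A,O} splits into {O} and {A}.
On input x, block {F,I,V,Y} splits into {F,V} and {I,Y}.
On input y, block {C,W} splits into {W} and {C}.
Split {I,Y} by δ(·,x) → {I} and {Y}.
The partition is now stable with 8 blocks: {O} | {F,V} | {W} | {K} | {A} | {I} | {C} | {Y}.
F and V lie in the same block of the stable partition, so they are equivalent — no string distinguishes them.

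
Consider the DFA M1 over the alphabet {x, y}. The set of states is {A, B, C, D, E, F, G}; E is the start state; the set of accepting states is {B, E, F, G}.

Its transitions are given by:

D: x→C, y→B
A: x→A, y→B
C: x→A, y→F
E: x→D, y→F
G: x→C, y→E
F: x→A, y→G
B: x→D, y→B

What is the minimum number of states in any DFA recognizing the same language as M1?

2

Every state is reachable, so we keep all 7.
Start with accepting vs non-accepting: {B,E,F,G} | {A,C,D}.
Stable partition: {B,E,F,G} | {A,C,D} — 2 equivalence classes.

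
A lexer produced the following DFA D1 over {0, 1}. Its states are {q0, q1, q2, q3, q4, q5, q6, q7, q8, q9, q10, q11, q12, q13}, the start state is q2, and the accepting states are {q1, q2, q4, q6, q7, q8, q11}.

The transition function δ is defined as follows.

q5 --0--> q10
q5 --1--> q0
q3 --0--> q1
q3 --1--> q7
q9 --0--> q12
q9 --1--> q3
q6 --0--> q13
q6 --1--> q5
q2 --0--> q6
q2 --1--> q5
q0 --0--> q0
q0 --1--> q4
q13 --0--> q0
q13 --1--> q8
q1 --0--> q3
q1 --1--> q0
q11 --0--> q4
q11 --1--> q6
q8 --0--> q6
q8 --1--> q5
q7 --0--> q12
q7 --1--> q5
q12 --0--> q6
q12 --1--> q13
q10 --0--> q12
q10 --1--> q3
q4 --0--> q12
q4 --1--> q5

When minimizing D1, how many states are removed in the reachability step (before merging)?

2

No path from q2 leads to q9, q11; the other 12 states are all reachable.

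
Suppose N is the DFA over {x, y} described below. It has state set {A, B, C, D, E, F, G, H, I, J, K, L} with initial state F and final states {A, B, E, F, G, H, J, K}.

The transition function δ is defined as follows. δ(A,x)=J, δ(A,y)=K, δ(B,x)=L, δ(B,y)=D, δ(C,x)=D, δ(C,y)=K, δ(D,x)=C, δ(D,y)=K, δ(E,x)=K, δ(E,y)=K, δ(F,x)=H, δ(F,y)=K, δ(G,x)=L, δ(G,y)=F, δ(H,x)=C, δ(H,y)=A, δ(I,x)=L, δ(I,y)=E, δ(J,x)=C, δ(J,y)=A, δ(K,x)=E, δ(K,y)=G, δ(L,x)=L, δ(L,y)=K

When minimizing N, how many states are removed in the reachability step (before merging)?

2

No path from F leads to B, I; the other 10 states are all reachable.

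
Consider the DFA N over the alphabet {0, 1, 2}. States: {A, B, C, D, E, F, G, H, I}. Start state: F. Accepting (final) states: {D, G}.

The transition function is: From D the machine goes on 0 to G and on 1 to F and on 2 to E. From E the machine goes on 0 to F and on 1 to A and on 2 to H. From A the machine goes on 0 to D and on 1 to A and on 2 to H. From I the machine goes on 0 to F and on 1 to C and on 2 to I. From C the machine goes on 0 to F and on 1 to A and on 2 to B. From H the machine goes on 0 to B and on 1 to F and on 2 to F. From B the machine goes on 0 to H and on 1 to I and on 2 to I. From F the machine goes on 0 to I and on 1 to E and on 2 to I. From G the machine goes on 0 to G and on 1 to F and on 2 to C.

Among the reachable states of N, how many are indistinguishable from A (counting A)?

1

Start with accepting vs non-accepting: {D,G} | {A,B,C,E,F,H,I}.
Refine {A,B,C,E,F,H,I} on symbol 0: members go to different blocks, giving {B,C,E,F,H,I} and {A}.
On input 1, block {B,C,E,F,H,I} splits into {B,F,H,I} and {C,E}.
Refine {B,F,H,I} on symbol 1: members go to different blocks, giving {B,H} and {F,I}.
The partition is now stable with 5 blocks: {D,G} | {B,H} | {A} | {C,E} | {F,I}.
State A belongs to the block {A}, which has 1 states.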